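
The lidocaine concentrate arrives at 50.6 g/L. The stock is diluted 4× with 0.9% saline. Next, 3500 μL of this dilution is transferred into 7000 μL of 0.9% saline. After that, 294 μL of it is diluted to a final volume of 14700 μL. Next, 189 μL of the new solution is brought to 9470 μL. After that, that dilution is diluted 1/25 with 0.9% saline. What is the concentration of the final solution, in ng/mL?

Overall dilution factor = 4 × 3 × 50 × 50.11 × 25 = 7.52 × 10⁵.
50.6 g/L / 7.52 × 10⁵ = 6.73 × 10⁻⁵ g/L = 67.3 ng/mL.

67.3 ng/mL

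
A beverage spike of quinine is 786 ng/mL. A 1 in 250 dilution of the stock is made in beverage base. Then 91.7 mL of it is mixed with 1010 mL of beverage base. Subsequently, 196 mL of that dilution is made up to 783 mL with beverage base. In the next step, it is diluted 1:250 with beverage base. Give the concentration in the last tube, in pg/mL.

0.262 pg/mL

Overall dilution factor = 250 × 12.01 × 3.995 × 250 = 3.00 × 10⁶.
786 ng/mL / 3.00 × 10⁶ = 2.62 × 10⁻⁴ ng/mL = 0.262 pg/mL.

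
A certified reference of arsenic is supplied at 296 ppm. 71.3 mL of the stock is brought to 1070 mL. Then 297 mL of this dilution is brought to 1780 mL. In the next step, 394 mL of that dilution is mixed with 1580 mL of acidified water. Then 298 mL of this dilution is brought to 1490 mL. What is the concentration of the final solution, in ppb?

Overall dilution factor = 15.01 × 5.993 × 5.010 × 5 = 2253.
296 ppm / 2253 = 0.131 ppm = 131 ppb.

131 ppb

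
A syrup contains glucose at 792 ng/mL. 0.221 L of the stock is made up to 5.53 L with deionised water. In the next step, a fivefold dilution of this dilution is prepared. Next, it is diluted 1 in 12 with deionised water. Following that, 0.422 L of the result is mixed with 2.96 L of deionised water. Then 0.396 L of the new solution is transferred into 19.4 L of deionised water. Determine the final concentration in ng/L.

1.32 ng/L

Overall dilution factor = 25.02 × 5 × 12 × 8.014 × 49.99 = 6.01 × 10⁵.
792 ng/mL / 6.01 × 10⁵ = 1.32 × 10⁻³ ng/mL = 1.32 ng/L.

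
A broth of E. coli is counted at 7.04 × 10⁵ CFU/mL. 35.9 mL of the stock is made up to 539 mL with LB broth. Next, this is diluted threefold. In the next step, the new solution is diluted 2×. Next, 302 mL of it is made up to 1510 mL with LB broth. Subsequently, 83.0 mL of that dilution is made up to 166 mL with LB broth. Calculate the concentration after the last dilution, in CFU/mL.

781 CFU/mL

Overall dilution factor = 15.01 × 3 × 2 × 5 × 2 = 901.
7.04 × 10⁵ CFU/mL / 901 = 781 CFU/mL.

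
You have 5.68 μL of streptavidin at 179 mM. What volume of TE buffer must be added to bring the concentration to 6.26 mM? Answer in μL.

157 μL

V₂ = C₁V₁/C₂ = 179 × 5.68 / 6.26 = 162 μL.
Diluent to add = V₂ − V₁ = 162 − 5.68 = 157 μL.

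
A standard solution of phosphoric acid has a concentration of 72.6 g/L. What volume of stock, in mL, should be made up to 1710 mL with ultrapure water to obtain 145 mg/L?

145 mg/L = 0.145 g/L.
V₁ = C₂V₂/C₁ = 0.145 × 1710 / 72.6 = 3.42 mL.

3.42 mL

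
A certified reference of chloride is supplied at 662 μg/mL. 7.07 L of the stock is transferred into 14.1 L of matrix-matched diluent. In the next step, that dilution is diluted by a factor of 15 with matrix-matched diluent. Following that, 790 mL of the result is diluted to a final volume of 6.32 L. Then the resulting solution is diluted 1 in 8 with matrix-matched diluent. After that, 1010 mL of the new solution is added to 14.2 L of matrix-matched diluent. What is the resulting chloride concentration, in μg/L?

15.3 μg/L

Overall dilution factor = 2.994 × 15 × 8 × 8 × 15.06 = 4.33 × 10⁴.
662 μg/mL / 4.33 × 10⁴ = 0.0153 μg/mL = 15.3 μg/L.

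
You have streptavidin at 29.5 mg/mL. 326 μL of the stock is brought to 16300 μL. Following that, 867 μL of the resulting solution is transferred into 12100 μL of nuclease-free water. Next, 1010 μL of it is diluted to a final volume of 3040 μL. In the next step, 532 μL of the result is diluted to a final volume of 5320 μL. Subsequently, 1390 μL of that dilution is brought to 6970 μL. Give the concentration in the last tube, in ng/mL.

261 ng/mL

Overall dilution factor = 50 × 14.96 × 3.010 × 10 × 5.014 = 1.13 × 10⁵.
29.5 mg/mL / 1.13 × 10⁵ = 2.61 × 10⁻⁴ mg/mL = 261 ng/mL.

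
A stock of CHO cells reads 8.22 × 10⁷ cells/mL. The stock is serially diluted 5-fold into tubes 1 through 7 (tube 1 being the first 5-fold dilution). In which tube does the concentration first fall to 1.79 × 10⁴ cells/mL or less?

tube 6

Tube n has concentration 8.22 × 10⁷ cells/mL / 5ⁿ.
Need 5ⁿ ≥ 8.22 × 10⁷ cells/mL / 1.79 × 10⁴ cells/mL = 4592, so n ≥ 5.24.
First such tube: n = 6.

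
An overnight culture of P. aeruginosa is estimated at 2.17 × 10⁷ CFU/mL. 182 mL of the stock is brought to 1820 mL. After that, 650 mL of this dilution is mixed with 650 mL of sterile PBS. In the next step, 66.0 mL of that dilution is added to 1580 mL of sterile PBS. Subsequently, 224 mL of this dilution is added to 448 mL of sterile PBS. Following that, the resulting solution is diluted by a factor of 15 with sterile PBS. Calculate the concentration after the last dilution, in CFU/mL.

967 CFU/mL

Overall dilution factor = 10 × 2 × 24.94 × 3 × 15 = 2.24 × 10⁴.
2.17 × 10⁷ CFU/mL / 2.24 × 10⁴ = 967 CFU/mL.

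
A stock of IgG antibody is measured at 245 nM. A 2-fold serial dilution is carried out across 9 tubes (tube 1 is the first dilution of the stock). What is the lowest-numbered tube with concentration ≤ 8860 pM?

Tube n has concentration 245 nM / 2ⁿ.
Need 2ⁿ ≥ 245 nM / 8860 pM = 27.7, so n ≥ 4.79.
First such tube: n = 5.

tube 5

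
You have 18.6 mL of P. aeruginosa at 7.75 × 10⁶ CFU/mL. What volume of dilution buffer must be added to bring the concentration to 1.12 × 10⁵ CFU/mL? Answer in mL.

1270 mL

V₂ = C₁V₁/C₂ = 7.75 × 10⁶ × 18.6 / 1.12 × 10⁵ = 1287 mL.
Diluent to add = V₂ − V₁ = 1287 − 18.6 = 1270 mL.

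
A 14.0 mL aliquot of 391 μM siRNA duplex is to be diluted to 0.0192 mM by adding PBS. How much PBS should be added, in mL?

271 mL

0.0192 mM = 19.2 μM.
V₂ = C₁V₁/C₂ = 391 × 14.0 / 19.2 = 285 mL.
Diluent to add = V₂ − V₁ = 285 − 14.0 = 271 mL.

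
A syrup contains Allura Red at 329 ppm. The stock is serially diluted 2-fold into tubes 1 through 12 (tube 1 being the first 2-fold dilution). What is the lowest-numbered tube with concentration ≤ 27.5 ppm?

tube 4

Tube n has concentration 329 ppm / 2ⁿ.
Need 2ⁿ ≥ 329 ppm / 27.5 ppm = 12.0, so n ≥ 3.58.
First such tube: n = 4.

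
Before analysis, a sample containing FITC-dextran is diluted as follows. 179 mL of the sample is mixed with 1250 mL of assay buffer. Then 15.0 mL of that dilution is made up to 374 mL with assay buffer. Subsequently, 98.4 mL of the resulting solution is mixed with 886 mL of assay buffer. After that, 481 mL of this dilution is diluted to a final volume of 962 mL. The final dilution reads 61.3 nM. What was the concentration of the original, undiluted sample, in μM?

244 μM

Overall dilution factor = 7.983 × 24.93 × 10.00 × 2 = 3983.
Original = 61.3 nM × 3983 = 2.44 × 10⁵ nM = 244 μM.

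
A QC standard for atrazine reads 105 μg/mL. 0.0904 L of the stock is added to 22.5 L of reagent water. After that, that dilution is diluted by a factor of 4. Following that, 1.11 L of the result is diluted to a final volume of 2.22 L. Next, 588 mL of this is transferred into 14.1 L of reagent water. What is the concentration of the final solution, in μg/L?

Overall dilution factor = 249.9 × 4 × 2 × 24.98 = 4.99 × 10⁴.
105 μg/mL / 4.99 × 10⁴ = 2.10 × 10⁻³ μg/mL = 2.10 μg/L.

2.10 μg/L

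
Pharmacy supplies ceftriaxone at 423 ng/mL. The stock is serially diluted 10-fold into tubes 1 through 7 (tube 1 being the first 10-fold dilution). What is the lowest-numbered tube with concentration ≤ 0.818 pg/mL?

Tube n has concentration 423 ng/mL / 10ⁿ.
Need 10ⁿ ≥ 423 ng/mL / 0.818 pg/mL = 5.17 × 10⁵, so n ≥ 5.71.
First such tube: n = 6.

tube 6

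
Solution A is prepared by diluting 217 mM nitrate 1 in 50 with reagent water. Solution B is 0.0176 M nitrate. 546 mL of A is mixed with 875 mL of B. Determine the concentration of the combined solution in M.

C_A = 217 mM / 50 = 4.34 mM.
C_B = 0.0176 M = 17.6 mM.
C_mix = (C_A·V_A + C_B·V_B)/(V_A + V_B) = (4.34×546 + 17.6×875) / 1421 = 12.5 mM = 0.0125 M.

0.0125 M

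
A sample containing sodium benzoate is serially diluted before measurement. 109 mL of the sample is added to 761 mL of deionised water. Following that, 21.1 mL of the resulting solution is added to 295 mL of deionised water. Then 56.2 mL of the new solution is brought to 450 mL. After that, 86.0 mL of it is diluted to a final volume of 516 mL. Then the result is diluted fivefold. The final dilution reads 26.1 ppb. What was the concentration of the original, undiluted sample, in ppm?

Overall dilution factor = 7.982 × 14.98 × 8.007 × 6 × 5 = 2.87 × 10⁴.
Original = 26.1 ppb × 2.87 × 10⁴ = 7.50 × 10⁵ ppb = 750 ppm.

750 ppm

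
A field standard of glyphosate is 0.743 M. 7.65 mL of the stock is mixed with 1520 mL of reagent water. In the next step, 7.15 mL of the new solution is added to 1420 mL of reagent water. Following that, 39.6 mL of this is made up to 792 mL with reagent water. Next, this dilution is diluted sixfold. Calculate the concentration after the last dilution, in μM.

Overall dilution factor = 199.7 × 199.6 × 20 × 6 = 4.78 × 10⁶.
0.743 M / 4.78 × 10⁶ = 1.55 × 10⁻⁷ M = 0.155 μM.

0.155 μM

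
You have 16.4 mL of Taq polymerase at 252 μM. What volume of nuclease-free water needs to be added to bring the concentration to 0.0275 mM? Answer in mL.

134 mL

0.0275 mM = 27.5 μM.
V₂ = C₁V₁/C₂ = 252 × 16.4 / 27.5 = 150 mL.
Diluent to add = V₂ − V₁ = 150 − 16.4 = 134 mL.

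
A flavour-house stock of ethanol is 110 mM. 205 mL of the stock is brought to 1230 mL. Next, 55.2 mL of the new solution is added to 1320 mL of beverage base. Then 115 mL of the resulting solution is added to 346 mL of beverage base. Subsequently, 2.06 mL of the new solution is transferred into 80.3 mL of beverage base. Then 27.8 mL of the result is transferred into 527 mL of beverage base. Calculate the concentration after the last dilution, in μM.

0.230 μM

Overall dilution factor = 6 × 24.91 × 4.009 × 39.98 × 19.96 = 4.78 × 10⁵.
110 mM / 4.78 × 10⁵ = 2.30 × 10⁻⁴ mM = 0.230 μM.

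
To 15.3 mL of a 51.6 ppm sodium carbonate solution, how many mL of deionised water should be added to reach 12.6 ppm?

V₂ = C₁V₁/C₂ = 51.6 × 15.3 / 12.6 = 62.7 mL.
Diluent to add = V₂ − V₁ = 62.7 − 15.3 = 47.4 mL.

47.4 mL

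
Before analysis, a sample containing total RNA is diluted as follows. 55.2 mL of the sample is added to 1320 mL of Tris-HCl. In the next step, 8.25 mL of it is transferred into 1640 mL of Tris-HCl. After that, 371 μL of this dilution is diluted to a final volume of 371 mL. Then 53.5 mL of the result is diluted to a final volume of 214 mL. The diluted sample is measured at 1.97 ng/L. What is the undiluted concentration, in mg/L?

39.2 mg/L

Overall dilution factor = 24.91 × 199.8 × 1000 × 4 = 1.99 × 10⁷.
Original = 1.97 ng/L × 1.99 × 10⁷ = 3.92 × 10⁷ ng/L = 39.2 mg/L.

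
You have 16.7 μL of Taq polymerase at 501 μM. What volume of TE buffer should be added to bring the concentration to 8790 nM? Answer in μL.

935 μL

8790 nM = 8.79 μM.
V₂ = C₁V₁/C₂ = 501 × 16.7 / 8.79 = 952 μL.
Diluent to add = V₂ − V₁ = 952 − 16.7 = 935 μL.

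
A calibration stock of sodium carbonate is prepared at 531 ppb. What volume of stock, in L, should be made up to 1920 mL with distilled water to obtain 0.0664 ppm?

0.240 L

0.0664 ppm = 66.4 ppb.
V₁ = C₂V₂/C₁ = 66.4 × 1920 / 531 = 240 mL = 0.240 L.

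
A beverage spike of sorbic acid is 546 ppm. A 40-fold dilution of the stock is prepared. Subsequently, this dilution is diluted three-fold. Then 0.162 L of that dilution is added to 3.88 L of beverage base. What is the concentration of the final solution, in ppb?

Overall dilution factor = 40 × 3 × 24.95 = 2994.
546 ppm / 2994 = 0.182 ppm = 182 ppb.

182 ppb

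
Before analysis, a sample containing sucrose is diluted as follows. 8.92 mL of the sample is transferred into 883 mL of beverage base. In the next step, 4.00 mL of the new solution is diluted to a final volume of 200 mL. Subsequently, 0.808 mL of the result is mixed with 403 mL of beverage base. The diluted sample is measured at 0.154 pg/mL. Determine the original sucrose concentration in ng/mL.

Overall dilution factor = 99.99 × 50 × 499.8 = 2.50 × 10⁶.
Original = 0.154 pg/mL × 2.50 × 10⁶ = 3.85 × 10⁵ pg/mL = 385 ng/mL.

385 ng/mL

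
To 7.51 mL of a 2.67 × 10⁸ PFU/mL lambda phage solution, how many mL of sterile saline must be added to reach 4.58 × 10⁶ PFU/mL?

V₂ = C₁V₁/C₂ = 2.67 × 10⁸ × 7.51 / 4.58 × 10⁶ = 438 mL.
Diluent to add = V₂ − V₁ = 438 − 7.51 = 430 mL.

430 mL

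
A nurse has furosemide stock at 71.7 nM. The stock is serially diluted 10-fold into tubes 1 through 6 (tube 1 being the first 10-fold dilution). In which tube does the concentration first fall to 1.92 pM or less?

Tube n has concentration 71.7 nM / 10ⁿ.
Need 10ⁿ ≥ 71.7 nM / 1.92 pM = 3.73 × 10⁴, so n ≥ 4.57.
First such tube: n = 5.

tube 5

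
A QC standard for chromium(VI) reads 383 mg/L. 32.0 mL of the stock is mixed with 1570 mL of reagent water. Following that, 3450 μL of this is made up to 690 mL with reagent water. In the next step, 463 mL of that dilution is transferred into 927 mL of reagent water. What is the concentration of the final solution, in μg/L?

Overall dilution factor = 50.06 × 200 × 3.002 = 3.01 × 10⁴.
383 mg/L / 3.01 × 10⁴ = 0.0127 mg/L = 12.7 μg/L.

12.7 μg/L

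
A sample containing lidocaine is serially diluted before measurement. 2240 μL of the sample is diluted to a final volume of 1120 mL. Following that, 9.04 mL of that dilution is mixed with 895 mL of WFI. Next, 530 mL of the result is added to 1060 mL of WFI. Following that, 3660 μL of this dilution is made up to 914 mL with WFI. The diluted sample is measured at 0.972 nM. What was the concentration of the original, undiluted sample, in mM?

Overall dilution factor = 500 × 100.0 × 3 × 249.7 = 3.75 × 10⁷.
Original = 0.972 nM × 3.75 × 10⁷ = 3.64 × 10⁷ nM = 36.4 mM.

36.4 mM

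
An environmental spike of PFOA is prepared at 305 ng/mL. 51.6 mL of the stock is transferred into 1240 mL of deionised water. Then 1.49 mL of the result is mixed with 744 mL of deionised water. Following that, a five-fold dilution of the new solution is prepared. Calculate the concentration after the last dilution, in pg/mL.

Overall dilution factor = 25.03 × 500.3 × 5 = 6.26 × 10⁴.
305 ng/mL / 6.26 × 10⁴ = 4.87 × 10⁻³ ng/mL = 4.87 pg/mL.

4.87 pg/mL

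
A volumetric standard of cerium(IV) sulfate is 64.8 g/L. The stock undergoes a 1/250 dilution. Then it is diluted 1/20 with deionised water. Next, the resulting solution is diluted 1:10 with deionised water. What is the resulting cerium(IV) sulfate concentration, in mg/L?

Overall dilution factor = 250 × 20 × 10 = 5.00 × 10⁴.
64.8 g/L / 5.00 × 10⁴ = 1.30 × 10⁻³ g/L = 1.30 mg/L.

1.30 mg/L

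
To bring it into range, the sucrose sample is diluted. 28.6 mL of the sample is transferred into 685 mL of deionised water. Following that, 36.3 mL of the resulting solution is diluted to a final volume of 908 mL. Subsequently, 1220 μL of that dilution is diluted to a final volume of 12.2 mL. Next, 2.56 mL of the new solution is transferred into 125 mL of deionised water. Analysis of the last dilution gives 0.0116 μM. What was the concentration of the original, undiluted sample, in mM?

Overall dilution factor = 24.95 × 25.01 × 10 × 49.83 = 3.11 × 10⁵.
Original = 0.0116 μM × 3.11 × 10⁵ = 3607 μM = 3.61 mM.

3.61 mM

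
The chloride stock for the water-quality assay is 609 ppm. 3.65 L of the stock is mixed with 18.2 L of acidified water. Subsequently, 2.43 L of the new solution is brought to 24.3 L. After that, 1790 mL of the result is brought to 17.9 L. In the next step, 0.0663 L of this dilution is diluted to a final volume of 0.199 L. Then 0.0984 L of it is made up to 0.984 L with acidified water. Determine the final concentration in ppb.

Overall dilution factor = 5.986 × 10 × 10 × 3.002 × 10 = 1.80 × 10⁴.
609 ppm / 1.80 × 10⁴ = 0.0339 ppm = 33.9 ppb.

33.9 ppb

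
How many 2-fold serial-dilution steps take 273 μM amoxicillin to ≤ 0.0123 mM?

5

Need 2ⁿ ≥ 22.2, so n ≥ log(22.2)/log(2) = 4.47.
Minimum whole steps: n = 5.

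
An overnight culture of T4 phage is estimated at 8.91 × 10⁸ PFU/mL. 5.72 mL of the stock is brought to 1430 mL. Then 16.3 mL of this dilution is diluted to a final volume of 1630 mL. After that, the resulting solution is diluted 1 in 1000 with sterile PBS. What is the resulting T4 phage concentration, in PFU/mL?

Overall dilution factor = 250 × 100 × 1000 = 2.50 × 10⁷.
8.91 × 10⁸ PFU/mL / 2.50 × 10⁷ = 35.6 PFU/mL.

35.6 PFU/mL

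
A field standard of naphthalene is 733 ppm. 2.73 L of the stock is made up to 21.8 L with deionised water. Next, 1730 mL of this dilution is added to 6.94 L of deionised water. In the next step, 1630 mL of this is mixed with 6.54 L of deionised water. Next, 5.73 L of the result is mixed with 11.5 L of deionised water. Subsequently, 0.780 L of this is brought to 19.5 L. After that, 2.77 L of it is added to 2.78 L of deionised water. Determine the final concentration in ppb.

24.3 ppb

Overall dilution factor = 7.985 × 5.012 × 5.012 × 3.007 × 25 × 2.004 = 3.02 × 10⁴.
733 ppm / 3.02 × 10⁴ = 0.0243 ppm = 24.3 ppb.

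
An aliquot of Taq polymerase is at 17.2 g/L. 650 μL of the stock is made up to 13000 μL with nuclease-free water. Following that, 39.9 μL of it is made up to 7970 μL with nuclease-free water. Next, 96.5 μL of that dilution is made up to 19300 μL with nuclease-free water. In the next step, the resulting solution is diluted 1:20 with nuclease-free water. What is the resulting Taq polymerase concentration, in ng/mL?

Overall dilution factor = 20 × 199.7 × 200 × 20 = 1.60 × 10⁷.
17.2 g/L / 1.60 × 10⁷ = 1.08 × 10⁻⁶ g/L = 1.08 ng/mL.

1.08 ng/mL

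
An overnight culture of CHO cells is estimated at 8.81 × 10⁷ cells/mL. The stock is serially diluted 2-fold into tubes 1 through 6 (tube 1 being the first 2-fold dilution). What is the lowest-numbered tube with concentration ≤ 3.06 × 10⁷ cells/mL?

Tube n has concentration 8.81 × 10⁷ cells/mL / 2ⁿ.
Need 2ⁿ ≥ 8.81 × 10⁷ cells/mL / 3.06 × 10⁷ cells/mL = 2.88, so n ≥ 1.53.
First such tube: n = 2.

tube 2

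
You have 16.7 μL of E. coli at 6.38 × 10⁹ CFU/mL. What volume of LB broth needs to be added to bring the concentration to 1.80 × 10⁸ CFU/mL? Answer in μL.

V₂ = C₁V₁/C₂ = 6.38 × 10⁹ × 16.7 / 1.80 × 10⁸ = 592 μL.
Diluent to add = V₂ − V₁ = 592 − 16.7 = 575 μL.

575 μL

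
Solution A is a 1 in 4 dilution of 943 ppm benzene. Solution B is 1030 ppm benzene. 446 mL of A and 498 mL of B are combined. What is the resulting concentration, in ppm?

C_A = 943 ppm / 4 = 236 ppm.
C_mix = (C_A·V_A + C_B·V_B)/(V_A + V_B) = (236×446 + 1030×498) / 944.0 = 655 ppm.

655 ppm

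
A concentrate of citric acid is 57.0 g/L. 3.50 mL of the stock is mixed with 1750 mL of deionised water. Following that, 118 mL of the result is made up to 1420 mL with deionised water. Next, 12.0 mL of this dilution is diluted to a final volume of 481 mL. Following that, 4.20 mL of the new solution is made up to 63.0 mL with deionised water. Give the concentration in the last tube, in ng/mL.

Overall dilution factor = 501 × 12.03 × 40.08 × 15 = 3.62 × 10⁶.
57.0 g/L / 3.62 × 10⁶ = 1.57 × 10⁻⁵ g/L = 15.7 ng/mL.

15.7 ng/mL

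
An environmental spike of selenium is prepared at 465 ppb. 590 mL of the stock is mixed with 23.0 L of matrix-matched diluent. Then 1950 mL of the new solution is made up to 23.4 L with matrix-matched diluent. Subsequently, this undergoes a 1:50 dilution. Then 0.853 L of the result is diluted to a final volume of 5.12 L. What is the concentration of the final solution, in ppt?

3.23 ppt

Overall dilution factor = 39.98 × 12 × 50 × 6.002 = 1.44 × 10⁵.
465 ppb / 1.44 × 10⁵ = 3.23 × 10⁻³ ppb = 3.23 ppt.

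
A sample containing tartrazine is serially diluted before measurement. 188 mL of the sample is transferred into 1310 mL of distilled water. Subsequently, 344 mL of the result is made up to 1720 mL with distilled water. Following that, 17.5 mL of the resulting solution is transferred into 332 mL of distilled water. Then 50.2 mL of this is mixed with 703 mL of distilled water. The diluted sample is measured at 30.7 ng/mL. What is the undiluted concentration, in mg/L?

367 mg/L

Overall dilution factor = 7.968 × 5 × 19.97 × 15.00 = 1.19 × 10⁴.
Original = 30.7 ng/mL × 1.19 × 10⁴ = 3.67 × 10⁵ ng/mL = 367 mg/L.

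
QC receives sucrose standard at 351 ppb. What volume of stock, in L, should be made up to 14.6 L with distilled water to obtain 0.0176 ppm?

0.0176 ppm = 17.6 ppb.
V₁ = C₂V₂/C₁ = 17.6 × 14.6 / 351 = 0.732 L.

0.732 L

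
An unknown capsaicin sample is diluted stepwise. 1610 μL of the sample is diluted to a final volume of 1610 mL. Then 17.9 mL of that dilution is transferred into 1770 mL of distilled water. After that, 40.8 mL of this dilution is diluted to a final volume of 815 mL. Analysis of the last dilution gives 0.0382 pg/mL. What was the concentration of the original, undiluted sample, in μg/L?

Overall dilution factor = 1000 × 99.88 × 19.98 = 2.00 × 10⁶.
Original = 0.0382 pg/mL × 2.00 × 10⁶ = 7.62 × 10⁴ pg/mL = 76.2 μg/L.

76.2 μg/L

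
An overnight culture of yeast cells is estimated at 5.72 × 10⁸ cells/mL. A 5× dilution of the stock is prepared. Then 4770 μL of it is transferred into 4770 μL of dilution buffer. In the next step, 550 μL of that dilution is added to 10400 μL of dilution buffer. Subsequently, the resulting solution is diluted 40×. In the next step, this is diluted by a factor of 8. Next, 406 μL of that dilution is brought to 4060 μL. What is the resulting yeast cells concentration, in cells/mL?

Overall dilution factor = 5 × 2 × 19.91 × 40 × 8 × 10 = 6.37 × 10⁵.
5.72 × 10⁸ cells/mL / 6.37 × 10⁵ = 898 cells/mL.

898 cells/mL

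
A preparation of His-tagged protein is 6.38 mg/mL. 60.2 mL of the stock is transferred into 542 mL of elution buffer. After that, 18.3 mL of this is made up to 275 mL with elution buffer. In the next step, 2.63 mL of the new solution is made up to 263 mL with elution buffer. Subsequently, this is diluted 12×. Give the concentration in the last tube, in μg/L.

Overall dilution factor = 10.00 × 15.03 × 100 × 12 = 1.80 × 10⁵.
6.38 mg/mL / 1.80 × 10⁵ = 3.54 × 10⁻⁵ mg/mL = 35.4 μg/L.

35.4 μg/L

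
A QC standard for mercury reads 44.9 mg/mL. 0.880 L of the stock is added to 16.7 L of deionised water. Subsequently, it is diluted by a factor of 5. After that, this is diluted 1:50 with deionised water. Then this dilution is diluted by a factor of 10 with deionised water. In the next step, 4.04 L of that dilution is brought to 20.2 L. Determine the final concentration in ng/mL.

180 ng/mL

Overall dilution factor = 19.98 × 5 × 50 × 10 × 5 = 2.50 × 10⁵.
44.9 mg/mL / 2.50 × 10⁵ = 1.80 × 10⁻⁴ mg/mL = 180 ng/mL.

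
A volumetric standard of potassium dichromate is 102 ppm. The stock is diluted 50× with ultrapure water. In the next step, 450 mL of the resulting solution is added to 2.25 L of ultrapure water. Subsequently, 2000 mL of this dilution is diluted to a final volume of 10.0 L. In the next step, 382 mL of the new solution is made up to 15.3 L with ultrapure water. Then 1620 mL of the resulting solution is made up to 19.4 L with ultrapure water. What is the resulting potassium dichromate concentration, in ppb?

0.142 ppb

Overall dilution factor = 50 × 6 × 5 × 40.05 × 11.98 = 7.19 × 10⁵.
102 ppm / 7.19 × 10⁵ = 1.42 × 10⁻⁴ ppm = 0.142 ppb.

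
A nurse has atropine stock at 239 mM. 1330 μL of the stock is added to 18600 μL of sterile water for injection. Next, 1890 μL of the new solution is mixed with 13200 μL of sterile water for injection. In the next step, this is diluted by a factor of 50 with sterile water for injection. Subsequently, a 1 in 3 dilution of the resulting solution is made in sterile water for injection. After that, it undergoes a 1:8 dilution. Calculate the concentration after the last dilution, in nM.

1660 nM

Overall dilution factor = 14.98 × 7.984 × 50 × 3 × 8 = 1.44 × 10⁵.
239 mM / 1.44 × 10⁵ = 1.66 × 10⁻³ mM = 1660 nM.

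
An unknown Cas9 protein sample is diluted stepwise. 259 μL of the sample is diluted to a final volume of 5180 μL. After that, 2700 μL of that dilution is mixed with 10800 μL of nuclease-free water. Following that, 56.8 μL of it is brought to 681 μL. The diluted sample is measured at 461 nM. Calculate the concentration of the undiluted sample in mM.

0.553 mM

Overall dilution factor = 20 × 5 × 11.99 = 1199.
Original = 461 nM × 1199 = 5.53 × 10⁵ nM = 0.553 mM.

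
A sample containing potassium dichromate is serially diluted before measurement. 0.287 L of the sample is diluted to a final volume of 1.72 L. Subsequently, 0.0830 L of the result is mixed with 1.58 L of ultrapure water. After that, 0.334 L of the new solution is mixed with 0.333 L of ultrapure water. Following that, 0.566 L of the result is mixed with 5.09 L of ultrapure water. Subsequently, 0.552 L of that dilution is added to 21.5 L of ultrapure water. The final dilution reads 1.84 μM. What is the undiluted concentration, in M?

Overall dilution factor = 5.993 × 20.04 × 1.997 × 9.993 × 39.95 = 9.57 × 10⁴.
Original = 1.84 μM × 9.57 × 10⁴ = 1.76 × 10⁵ μM = 0.176 M.

0.176 M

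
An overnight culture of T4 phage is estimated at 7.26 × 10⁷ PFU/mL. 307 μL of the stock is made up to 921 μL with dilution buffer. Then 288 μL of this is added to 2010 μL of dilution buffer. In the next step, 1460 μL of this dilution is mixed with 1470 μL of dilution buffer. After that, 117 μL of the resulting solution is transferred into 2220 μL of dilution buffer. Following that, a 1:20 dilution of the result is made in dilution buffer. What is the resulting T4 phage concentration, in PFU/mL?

Overall dilution factor = 3 × 7.979 × 2.007 × 19.97 × 20 = 1.92 × 10⁴.
7.26 × 10⁷ PFU/mL / 1.92 × 10⁴ = 3780 PFU/mL.

3780 PFU/mL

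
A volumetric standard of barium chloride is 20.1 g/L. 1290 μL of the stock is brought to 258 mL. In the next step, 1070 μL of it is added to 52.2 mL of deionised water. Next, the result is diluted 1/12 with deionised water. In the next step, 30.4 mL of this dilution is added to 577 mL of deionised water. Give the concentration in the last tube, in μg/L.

8.42 μg/L

Overall dilution factor = 200 × 49.79 × 12 × 19.98 = 2.39 × 10⁶.
20.1 g/L / 2.39 × 10⁶ = 8.42 × 10⁻⁶ g/L = 8.42 μg/L.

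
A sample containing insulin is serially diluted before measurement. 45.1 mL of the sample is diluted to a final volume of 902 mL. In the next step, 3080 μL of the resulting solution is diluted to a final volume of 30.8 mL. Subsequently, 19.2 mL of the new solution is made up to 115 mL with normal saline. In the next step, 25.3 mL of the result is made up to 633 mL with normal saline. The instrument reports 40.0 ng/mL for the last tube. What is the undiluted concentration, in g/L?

1.20 g/L

Overall dilution factor = 20 × 10 × 5.990 × 25.02 = 3.00 × 10⁴.
Original = 40.0 ng/mL × 3.00 × 10⁴ = 1.20 × 10⁶ ng/mL = 1.20 g/L.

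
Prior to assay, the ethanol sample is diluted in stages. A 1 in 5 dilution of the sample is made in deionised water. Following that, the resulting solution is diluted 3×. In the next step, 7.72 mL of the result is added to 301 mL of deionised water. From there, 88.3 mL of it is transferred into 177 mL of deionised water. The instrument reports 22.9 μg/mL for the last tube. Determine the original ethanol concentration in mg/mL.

Overall dilution factor = 5 × 3 × 39.99 × 3.005 = 1802.
Original = 22.9 μg/mL × 1802 = 4.13 × 10⁴ μg/mL = 41.3 mg/mL.

41.3 mg/mL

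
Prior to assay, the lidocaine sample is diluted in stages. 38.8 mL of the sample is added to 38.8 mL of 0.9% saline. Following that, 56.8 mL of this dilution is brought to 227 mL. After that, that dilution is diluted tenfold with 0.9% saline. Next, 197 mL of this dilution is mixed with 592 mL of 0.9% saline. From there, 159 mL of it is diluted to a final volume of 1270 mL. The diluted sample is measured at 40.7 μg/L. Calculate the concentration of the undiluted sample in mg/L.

Overall dilution factor = 2 × 3.996 × 10 × 4.005 × 7.987 = 2557.
Original = 40.7 μg/L × 2557 = 1.04 × 10⁵ μg/L = 104 mg/L.

104 mg/L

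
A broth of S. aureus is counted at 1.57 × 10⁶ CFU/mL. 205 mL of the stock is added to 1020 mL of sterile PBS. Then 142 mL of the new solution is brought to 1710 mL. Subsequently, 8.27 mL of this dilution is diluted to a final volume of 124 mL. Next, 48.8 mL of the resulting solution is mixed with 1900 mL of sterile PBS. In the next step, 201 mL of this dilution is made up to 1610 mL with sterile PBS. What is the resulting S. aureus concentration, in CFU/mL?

Overall dilution factor = 5.976 × 12.04 × 14.99 × 39.93 × 8.010 = 3.45 × 10⁵.
1.57 × 10⁶ CFU/mL / 3.45 × 10⁵ = 4.55 CFU/mL.

4.55 CFU/mL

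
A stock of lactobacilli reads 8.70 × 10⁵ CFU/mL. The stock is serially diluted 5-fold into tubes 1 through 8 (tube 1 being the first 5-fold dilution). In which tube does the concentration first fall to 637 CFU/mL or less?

tube 5

Tube n has concentration 8.70 × 10⁵ CFU/mL / 5ⁿ.
Need 5ⁿ ≥ 8.70 × 10⁵ CFU/mL / 637 CFU/mL = 1366, so n ≥ 4.49.
First such tube: n = 5.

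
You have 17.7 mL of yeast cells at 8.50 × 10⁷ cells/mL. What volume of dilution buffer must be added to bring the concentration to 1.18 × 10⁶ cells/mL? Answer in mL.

1260 mL

V₂ = C₁V₁/C₂ = 8.50 × 10⁷ × 17.7 / 1.18 × 10⁶ = 1275 mL.
Diluent to add = V₂ − V₁ = 1275 − 17.7 = 1260 mL.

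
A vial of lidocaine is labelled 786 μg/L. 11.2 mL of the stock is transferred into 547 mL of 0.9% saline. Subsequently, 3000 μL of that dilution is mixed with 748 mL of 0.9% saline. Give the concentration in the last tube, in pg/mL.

63.0 pg/mL

Overall dilution factor = 49.84 × 250.3 = 1.25 × 10⁴.
786 μg/L / 1.25 × 10⁴ = 0.0630 μg/L = 63.0 pg/mL.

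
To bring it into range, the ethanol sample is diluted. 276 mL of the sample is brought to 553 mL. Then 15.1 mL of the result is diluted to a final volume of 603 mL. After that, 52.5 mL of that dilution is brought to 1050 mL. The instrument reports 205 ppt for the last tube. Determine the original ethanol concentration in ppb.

Overall dilution factor = 2.004 × 39.93 × 20 = 1600.
Original = 205 ppt × 1600 = 3.28 × 10⁵ ppt = 328 ppb.

328 ppb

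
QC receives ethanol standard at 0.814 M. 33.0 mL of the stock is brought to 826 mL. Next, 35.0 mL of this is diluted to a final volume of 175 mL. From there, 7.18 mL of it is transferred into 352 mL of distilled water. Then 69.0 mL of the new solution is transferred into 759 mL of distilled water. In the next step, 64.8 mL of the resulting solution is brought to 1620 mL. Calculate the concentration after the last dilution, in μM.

Overall dilution factor = 25.03 × 5 × 50.03 × 12 × 25 = 1.88 × 10⁶.
0.814 M / 1.88 × 10⁶ = 4.33 × 10⁻⁷ M = 0.433 μM.

0.433 μM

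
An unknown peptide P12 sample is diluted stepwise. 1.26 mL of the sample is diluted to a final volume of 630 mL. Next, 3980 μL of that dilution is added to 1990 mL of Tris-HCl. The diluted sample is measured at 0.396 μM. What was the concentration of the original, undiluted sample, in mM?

99.2 mM

Overall dilution factor = 500 × 501 = 2.50 × 10⁵.
Original = 0.396 μM × 2.50 × 10⁵ = 9.92 × 10⁴ μM = 99.2 mM.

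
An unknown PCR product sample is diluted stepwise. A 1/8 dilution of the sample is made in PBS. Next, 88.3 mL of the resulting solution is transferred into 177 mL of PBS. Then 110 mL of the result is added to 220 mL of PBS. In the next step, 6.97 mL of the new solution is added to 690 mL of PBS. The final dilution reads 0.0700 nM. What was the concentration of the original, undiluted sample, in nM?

Overall dilution factor = 8 × 3.005 × 3 × 100.00 = 7211.
Original = 0.0700 nM × 7211 = 505 nM.

505 nM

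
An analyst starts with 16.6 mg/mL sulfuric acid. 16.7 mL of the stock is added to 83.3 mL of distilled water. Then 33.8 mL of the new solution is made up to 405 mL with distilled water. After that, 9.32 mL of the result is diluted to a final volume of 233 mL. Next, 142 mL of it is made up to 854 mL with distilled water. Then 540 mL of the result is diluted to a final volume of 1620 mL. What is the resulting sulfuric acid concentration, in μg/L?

Overall dilution factor = 5.988 × 11.98 × 25 × 6.014 × 3 = 3.24 × 10⁴.
16.6 mg/mL / 3.24 × 10⁴ = 5.13 × 10⁻⁴ mg/mL = 513 μg/L.

513 μg/L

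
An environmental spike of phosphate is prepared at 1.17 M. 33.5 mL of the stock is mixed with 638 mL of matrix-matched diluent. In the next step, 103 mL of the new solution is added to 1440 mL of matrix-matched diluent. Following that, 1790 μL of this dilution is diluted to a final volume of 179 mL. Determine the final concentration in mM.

Overall dilution factor = 20.04 × 14.98 × 100 = 3.00 × 10⁴.
1.17 M / 3.00 × 10⁴ = 3.90 × 10⁻⁵ M = 0.0390 mM.

0.0390 mM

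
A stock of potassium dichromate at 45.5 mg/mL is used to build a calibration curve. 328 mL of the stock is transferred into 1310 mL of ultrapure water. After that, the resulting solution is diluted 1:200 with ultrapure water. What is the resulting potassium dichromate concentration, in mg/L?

Overall dilution factor = 4.994 × 200 = 999.
45.5 mg/mL / 999 = 0.0456 mg/mL = 45.6 mg/L.

45.6 mg/L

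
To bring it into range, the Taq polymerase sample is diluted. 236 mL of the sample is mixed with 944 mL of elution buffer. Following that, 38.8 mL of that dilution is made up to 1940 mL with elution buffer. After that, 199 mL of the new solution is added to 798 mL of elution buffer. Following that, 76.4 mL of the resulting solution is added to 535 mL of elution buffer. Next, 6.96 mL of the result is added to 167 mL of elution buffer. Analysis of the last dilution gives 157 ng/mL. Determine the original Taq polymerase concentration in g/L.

39.3 g/L

Overall dilution factor = 5 × 50 × 5.010 × 8.003 × 24.99 = 2.51 × 10⁵.
Original = 157 ng/mL × 2.51 × 10⁵ = 3.93 × 10⁷ ng/mL = 39.3 g/L.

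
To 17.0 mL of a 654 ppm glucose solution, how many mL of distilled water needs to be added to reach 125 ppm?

V₂ = C₁V₁/C₂ = 654 × 17.0 / 125 = 88.9 mL.
Diluent to add = V₂ − V₁ = 88.9 − 17.0 = 71.9 mL.

71.9 mL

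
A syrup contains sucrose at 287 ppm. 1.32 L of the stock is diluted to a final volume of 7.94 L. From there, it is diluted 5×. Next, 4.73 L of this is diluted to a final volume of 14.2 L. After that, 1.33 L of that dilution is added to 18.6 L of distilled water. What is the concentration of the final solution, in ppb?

Overall dilution factor = 6.015 × 5 × 3.002 × 14.98 = 1353.
287 ppm / 1353 = 0.212 ppm = 212 ppb.

212 ppb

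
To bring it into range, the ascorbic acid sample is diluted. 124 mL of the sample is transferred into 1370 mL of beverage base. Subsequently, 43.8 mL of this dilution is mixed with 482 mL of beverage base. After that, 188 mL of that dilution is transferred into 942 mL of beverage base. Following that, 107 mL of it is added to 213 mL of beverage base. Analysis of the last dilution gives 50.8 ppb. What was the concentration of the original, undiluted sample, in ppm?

132 ppm

Overall dilution factor = 12.05 × 12.00 × 6.011 × 2.991 = 2600.
Original = 50.8 ppb × 2600 = 1.32 × 10⁵ ppb = 132 ppm.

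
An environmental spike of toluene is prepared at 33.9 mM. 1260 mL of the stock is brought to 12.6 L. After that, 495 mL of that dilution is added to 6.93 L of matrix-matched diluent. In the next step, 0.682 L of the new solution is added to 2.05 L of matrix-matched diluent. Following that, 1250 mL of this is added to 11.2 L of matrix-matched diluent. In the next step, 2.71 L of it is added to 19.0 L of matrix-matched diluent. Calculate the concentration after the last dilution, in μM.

0.707 μM

Overall dilution factor = 10 × 15 × 4.006 × 9.960 × 8.011 = 4.79 × 10⁴.
33.9 mM / 4.79 × 10⁴ = 7.07 × 10⁻⁴ mM = 0.707 μM.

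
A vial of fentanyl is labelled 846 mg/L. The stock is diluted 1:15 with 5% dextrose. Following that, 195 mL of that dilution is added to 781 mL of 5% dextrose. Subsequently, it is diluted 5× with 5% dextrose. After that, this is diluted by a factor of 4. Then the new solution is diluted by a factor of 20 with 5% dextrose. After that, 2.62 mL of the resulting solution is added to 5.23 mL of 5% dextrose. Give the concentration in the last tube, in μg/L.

9.40 μg/L

Overall dilution factor = 15 × 5.005 × 5 × 4 × 20 × 2.996 = 9.00 × 10⁴.
846 mg/L / 9.00 × 10⁴ = 9.40 × 10⁻³ mg/L = 9.40 μg/L.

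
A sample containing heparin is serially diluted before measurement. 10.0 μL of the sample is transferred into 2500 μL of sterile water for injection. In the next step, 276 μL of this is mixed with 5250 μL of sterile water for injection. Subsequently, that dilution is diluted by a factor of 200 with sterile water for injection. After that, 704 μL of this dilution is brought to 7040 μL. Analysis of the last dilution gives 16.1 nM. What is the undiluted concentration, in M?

Overall dilution factor = 251 × 20.02 × 200 × 10 = 1.01 × 10⁷.
Original = 16.1 nM × 1.01 × 10⁷ = 1.62 × 10⁸ nM = 0.162 M.

0.162 M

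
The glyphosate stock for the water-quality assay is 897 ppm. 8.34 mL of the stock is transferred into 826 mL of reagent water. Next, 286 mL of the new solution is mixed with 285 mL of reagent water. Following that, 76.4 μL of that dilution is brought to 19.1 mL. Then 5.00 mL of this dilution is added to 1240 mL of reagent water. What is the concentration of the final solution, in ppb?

0.0721 ppb

Overall dilution factor = 100.0 × 1.997 × 250 × 249 = 1.24 × 10⁷.
897 ppm / 1.24 × 10⁷ = 7.21 × 10⁻⁵ ppm = 0.0721 ppb.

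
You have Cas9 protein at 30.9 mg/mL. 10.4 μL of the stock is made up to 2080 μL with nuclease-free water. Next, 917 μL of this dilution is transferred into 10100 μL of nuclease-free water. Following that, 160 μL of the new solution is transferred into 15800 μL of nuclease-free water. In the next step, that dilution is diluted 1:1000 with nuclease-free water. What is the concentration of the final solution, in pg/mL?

129 pg/mL

Overall dilution factor = 200 × 12.01 × 99.75 × 1000 = 2.40 × 10⁸.
30.9 mg/mL / 2.40 × 10⁸ = 1.29 × 10⁻⁷ mg/mL = 129 pg/mL.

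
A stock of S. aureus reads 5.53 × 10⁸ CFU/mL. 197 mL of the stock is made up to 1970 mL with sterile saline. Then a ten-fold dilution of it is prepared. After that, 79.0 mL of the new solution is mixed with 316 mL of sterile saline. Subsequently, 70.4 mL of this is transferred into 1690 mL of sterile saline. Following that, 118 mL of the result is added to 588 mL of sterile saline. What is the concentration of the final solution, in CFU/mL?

7390 CFU/mL

Overall dilution factor = 10 × 10 × 5 × 25.01 × 5.983 = 7.48 × 10⁴.
5.53 × 10⁸ CFU/mL / 7.48 × 10⁴ = 7390 CFU/mL.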